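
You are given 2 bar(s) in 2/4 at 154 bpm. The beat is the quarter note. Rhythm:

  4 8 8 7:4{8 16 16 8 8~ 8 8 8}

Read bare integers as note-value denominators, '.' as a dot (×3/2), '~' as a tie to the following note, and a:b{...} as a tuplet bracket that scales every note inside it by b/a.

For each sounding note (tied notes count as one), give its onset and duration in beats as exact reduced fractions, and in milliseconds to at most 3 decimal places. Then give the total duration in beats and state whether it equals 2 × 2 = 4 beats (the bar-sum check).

1) 0.0ms=0b +389.61ms=1b
2) 389.61ms=1b +194.805ms=1/2b
3) 584.416ms=3/2b +194.805ms=1/2b
4) 779.221ms=2b +111.317ms=2/7b
5) 890.538ms=16/7b +55.659ms=1/7b
6) 946.197ms=17/7b +55.659ms=1/7b
7) 1001.855ms=18/7b +111.317ms=2/7b
8) 1113.173ms=20/7b +222.635ms=4/7b
9) 1335.807ms=24/7b +111.317ms=2/7b
10) 1447.124ms=26/7b +111.317ms=2/7b
Σ=4b of 4 (154bpm 2/4) — PASS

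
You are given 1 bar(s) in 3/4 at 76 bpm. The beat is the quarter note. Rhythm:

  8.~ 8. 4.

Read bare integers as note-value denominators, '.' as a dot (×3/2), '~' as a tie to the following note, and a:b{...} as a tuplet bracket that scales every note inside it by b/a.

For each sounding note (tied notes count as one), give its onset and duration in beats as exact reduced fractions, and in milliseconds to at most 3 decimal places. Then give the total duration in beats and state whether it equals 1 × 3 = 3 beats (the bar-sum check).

1) 0.0ms=0b +1184.211ms=3/2b
2) 1184.211ms=3/2b +1184.211ms=3/2b
Σ=3b of 3 (76bpm 3/4) — PASS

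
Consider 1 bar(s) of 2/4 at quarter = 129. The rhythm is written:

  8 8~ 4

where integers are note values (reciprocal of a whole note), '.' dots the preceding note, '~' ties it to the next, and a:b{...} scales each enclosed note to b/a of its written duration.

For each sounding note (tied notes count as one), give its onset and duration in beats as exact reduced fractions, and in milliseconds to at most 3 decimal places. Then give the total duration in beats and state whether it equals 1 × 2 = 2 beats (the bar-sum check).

1) 0.0ms=0b +232.558ms=1/2b
2) 232.558ms=1/2b +697.674ms=3/2b
Σ=2b of 2 (129bpm 2/4) — PASS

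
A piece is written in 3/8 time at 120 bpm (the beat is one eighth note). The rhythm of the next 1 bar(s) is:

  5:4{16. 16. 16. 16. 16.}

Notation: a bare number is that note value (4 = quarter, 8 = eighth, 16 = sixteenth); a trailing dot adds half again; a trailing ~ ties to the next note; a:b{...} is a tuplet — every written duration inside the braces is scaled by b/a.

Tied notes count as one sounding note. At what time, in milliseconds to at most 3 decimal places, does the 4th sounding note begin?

note 4 onset = 9/5b = 900.0ms

1. 0.0ms @ 0 + 300.0ms (3/5)
2. 300.0ms @ 3/5 + 300.0ms (3/5)
3. 600.0ms @ 6/5 + 300.0ms (3/5)
4. 900.0ms @ 9/5 + 300.0ms (3/5)
5. 1200.0ms @ 12/5 + 300.0ms (3/5)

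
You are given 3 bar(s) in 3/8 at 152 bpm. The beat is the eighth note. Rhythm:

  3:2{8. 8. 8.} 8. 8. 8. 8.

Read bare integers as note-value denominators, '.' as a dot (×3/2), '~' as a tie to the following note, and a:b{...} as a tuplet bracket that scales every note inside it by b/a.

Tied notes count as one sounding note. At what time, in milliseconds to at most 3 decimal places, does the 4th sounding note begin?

note 4 onset = 3b = 1184.211ms

1. 0.0ms @ 0 + 394.737ms (1)
2. 394.737ms @ 1 + 394.737ms (1)
3. 789.474ms @ 2 + 394.737ms (1)
4. 1184.211ms @ 3 + 592.105ms (3/2)
5. 1776.316ms @ 9/2 + 592.105ms (3/2)
6. 2368.421ms @ 6 + 592.105ms (3/2)
7. 2960.526ms @ 15/2 + 592.105ms (3/2)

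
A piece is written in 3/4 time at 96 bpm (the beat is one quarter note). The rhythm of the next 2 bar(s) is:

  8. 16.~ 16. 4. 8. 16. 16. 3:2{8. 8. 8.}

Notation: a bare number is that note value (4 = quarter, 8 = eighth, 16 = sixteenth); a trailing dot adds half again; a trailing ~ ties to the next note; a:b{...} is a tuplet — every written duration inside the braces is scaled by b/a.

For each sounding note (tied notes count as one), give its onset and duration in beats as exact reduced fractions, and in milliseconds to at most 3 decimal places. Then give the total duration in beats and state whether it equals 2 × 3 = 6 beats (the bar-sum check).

1) 0.0ms=0b +468.75ms=3/4b
2) 468.75ms=3/4b +468.75ms=3/4b
3) 937.5ms=3/2b +937.5ms=3/2b
4) 1875.0ms=3b +468.75ms=3/4b
5) 2343.75ms=15/4b +234.375ms=3/8b
6) 2578.125ms=33/8b +234.375ms=3/8b
7) 2812.5ms=9/2b +312.5ms=1/2b
8) 3125.0ms=5b +312.5ms=1/2b
9) 3437.5ms=11/2b +312.5ms=1/2b
Σ=6b of 6 (96bpm 3/4) — PASS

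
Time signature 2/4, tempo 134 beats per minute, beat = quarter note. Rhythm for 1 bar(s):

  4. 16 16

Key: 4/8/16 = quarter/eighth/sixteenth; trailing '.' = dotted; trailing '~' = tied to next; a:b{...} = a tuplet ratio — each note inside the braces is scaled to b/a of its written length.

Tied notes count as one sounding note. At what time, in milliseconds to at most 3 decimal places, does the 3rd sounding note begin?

note 3 onset = 7/4b = 783.582ms

1. 0.0ms @ 0 + 671.642ms (3/2)
2. 671.642ms @ 3/2 + 111.94ms (1/4)
3. 783.582ms @ 7/4 + 111.94ms (1/4)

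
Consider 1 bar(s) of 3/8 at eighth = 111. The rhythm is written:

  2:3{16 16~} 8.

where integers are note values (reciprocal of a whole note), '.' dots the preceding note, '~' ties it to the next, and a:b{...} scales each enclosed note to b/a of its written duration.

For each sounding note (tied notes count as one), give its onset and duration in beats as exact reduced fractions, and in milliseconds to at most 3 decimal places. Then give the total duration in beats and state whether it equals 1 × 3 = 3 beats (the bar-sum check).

1) 0.0ms=0b +405.405ms=3/4b
2) 405.405ms=3/4b +1216.216ms=9/4b
Σ=3b of 3 (111bpm 3/8) — PASS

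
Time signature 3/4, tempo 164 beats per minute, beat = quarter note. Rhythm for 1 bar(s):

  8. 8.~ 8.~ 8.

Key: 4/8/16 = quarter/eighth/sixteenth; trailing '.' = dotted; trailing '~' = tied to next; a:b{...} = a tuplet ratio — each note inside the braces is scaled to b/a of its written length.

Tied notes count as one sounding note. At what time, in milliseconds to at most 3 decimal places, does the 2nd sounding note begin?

note 2 onset = 3/4b = 274.39ms

1. 0.0ms @ 0 + 274.39ms (3/4)
2. 274.39ms @ 3/4 + 823.171ms (9/4)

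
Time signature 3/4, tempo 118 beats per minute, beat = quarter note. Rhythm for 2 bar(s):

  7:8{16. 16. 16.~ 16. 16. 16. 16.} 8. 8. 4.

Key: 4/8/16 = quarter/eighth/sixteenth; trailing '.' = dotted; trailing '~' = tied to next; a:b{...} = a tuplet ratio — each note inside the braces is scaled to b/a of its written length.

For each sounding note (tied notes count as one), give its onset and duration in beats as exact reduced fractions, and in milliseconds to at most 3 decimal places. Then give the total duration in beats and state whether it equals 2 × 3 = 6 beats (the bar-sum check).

1) 0.0ms=0b +217.918ms=3/7b
2) 217.918ms=3/7b +217.918ms=3/7b
3) 435.835ms=6/7b +435.835ms=6/7b
4) 871.671ms=12/7b +217.918ms=3/7b
5) 1089.588ms=15/7b +217.918ms=3/7b
6) 1307.506ms=18/7b +217.918ms=3/7b
7) 1525.424ms=3b +381.356ms=3/4b
8) 1906.78ms=15/4b +381.356ms=3/4b
9) 2288.136ms=9/2b +762.712ms=3/2b
Σ=6b of 6 (118bpm 3/4) — PASS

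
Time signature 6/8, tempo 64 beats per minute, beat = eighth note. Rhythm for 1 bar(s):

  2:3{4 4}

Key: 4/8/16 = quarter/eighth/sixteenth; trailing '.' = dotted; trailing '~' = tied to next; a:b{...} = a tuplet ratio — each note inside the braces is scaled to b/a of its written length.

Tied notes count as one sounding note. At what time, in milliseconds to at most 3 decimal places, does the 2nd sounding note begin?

1. 0.0ms @ 0 + 2812.5ms (3)
2. 2812.5ms @ 3 + 2812.5ms (3)

note 2 onset = 3b = 2812.5ms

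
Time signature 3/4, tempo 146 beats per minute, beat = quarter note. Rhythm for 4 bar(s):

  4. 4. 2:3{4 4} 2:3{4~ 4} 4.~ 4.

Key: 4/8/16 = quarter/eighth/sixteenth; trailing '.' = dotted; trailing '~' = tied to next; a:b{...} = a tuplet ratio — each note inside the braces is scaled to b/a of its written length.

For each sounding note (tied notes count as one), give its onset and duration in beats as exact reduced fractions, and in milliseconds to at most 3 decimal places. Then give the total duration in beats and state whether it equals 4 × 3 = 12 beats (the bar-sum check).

1) 0.0ms=0b +616.438ms=3/2b
2) 616.438ms=3/2b +616.438ms=3/2b
3) 1232.877ms=3b +616.438ms=3/2b
4) 1849.315ms=9/2b +616.438ms=3/2b
5) 2465.753ms=6b +1232.877ms=3b
6) 3698.63ms=9b +1232.877ms=3b
Σ=12b of 12 (146bpm 3/4) — PASS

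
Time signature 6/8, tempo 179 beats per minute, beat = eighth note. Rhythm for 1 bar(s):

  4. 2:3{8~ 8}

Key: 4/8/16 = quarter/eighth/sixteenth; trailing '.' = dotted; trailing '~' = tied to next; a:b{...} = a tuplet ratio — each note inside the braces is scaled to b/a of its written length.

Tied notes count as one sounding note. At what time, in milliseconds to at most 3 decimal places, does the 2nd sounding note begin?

1. 0.0ms @ 0 + 1005.587ms (3)
2. 1005.587ms @ 3 + 1005.587ms (3)

note 2 onset = 3b = 1005.587ms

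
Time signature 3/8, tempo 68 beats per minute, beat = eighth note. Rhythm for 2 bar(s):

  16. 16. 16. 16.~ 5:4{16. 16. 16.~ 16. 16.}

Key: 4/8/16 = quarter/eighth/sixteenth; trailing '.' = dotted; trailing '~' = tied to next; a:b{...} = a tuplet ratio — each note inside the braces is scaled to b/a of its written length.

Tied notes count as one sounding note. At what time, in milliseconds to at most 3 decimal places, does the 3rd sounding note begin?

note 3 onset = 3/2b = 1323.529ms

1. 0.0ms @ 0 + 661.765ms (3/4)
2. 661.765ms @ 3/4 + 661.765ms (3/4)
3. 1323.529ms @ 3/2 + 661.765ms (3/4)
4. 1985.294ms @ 9/4 + 1191.176ms (27/20)
5. 3176.471ms @ 18/5 + 529.412ms (3/5)
6. 3705.882ms @ 21/5 + 1058.824ms (6/5)
7. 4764.706ms @ 27/5 + 529.412ms (3/5)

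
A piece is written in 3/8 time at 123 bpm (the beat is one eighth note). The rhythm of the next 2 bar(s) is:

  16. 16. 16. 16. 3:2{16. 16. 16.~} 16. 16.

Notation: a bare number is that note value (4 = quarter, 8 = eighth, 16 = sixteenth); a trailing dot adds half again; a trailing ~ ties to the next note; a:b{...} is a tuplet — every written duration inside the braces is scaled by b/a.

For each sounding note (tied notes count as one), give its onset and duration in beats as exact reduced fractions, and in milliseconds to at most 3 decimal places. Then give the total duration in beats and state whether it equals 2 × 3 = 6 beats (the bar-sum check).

1) 0.0ms=0b +365.854ms=3/4b
2) 365.854ms=3/4b +365.854ms=3/4b
3) 731.707ms=3/2b +365.854ms=3/4b
4) 1097.561ms=9/4b +365.854ms=3/4b
5) 1463.415ms=3b +243.902ms=1/2b
6) 1707.317ms=7/2b +243.902ms=1/2b
7) 1951.22ms=4b +609.756ms=5/4b
8) 2560.976ms=21/4b +365.854ms=3/4b
Σ=6b of 6 (123bpm 3/8) — PASS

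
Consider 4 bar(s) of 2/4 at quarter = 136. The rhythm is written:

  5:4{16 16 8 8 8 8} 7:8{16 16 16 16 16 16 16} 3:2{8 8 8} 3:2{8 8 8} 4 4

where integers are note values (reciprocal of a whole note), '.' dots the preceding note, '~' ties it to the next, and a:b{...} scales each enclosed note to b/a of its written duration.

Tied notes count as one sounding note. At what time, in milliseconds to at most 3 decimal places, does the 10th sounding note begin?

note 10 onset = 20/7b = 1260.504ms

1. 0.0ms @ 0 + 88.235ms (1/5)
2. 88.235ms @ 1/5 + 88.235ms (1/5)
3. 176.471ms @ 2/5 + 176.471ms (2/5)
4. 352.941ms @ 4/5 + 176.471ms (2/5)
5. 529.412ms @ 6/5 + 176.471ms (2/5)
6. 705.882ms @ 8/5 + 176.471ms (2/5)
7. 882.353ms @ 2 + 126.05ms (2/7)
8. 1008.403ms @ 16/7 + 126.05ms (2/7)
9. 1134.454ms @ 18/7 + 126.05ms (2/7)
10. 1260.504ms @ 20/7 + 126.05ms (2/7)
11. 1386.555ms @ 22/7 + 126.05ms (2/7)
12. 1512.605ms @ 24/7 + 126.05ms (2/7)
13. 1638.655ms @ 26/7 + 126.05ms (2/7)
14. 1764.706ms @ 4 + 147.059ms (1/3)
15. 1911.765ms @ 13/3 + 147.059ms (1/3)
16. 2058.824ms @ 14/3 + 147.059ms (1/3)
17. 2205.882ms @ 5 + 147.059ms (1/3)
18. 2352.941ms @ 16/3 + 147.059ms (1/3)
19. 2500.0ms @ 17/3 + 147.059ms (1/3)
20. 2647.059ms @ 6 + 441.176ms (1)
21. 3088.235ms @ 7 + 441.176ms (1)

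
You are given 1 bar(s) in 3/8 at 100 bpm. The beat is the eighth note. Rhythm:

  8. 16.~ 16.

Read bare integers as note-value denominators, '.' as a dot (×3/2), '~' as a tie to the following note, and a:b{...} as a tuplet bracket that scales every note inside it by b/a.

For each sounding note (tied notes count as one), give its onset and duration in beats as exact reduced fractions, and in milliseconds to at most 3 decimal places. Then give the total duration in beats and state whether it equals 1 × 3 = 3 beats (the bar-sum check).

1) 0.0ms=0b +900.0ms=3/2b
2) 900.0ms=3/2b +900.0ms=3/2b
Σ=3b of 3 (100bpm 3/8) — PASS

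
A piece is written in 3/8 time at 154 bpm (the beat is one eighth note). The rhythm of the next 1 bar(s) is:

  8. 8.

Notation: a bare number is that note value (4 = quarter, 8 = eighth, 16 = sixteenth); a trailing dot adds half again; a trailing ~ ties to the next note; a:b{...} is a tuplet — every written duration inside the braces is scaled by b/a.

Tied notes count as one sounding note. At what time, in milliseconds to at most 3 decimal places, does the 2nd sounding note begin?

1. 0.0ms @ 0 + 584.416ms (3/2)
2. 584.416ms @ 3/2 + 584.416ms (3/2)

note 2 onset = 3/2b = 584.416ms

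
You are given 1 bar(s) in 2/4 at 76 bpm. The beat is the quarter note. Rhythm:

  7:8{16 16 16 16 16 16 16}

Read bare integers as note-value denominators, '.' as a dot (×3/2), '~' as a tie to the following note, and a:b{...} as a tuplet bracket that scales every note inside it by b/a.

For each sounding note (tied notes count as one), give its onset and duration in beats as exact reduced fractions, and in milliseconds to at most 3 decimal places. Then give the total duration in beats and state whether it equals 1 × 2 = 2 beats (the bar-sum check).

1) 0.0ms=0b +225.564ms=2/7b
2) 225.564ms=2/7b +225.564ms=2/7b
3) 451.128ms=4/7b +225.564ms=2/7b
4) 676.692ms=6/7b +225.564ms=2/7b
5) 902.256ms=8/7b +225.564ms=2/7b
6) 1127.82ms=10/7b +225.564ms=2/7b
7) 1353.383ms=12/7b +225.564ms=2/7b
Σ=2b of 2 (76bpm 2/4) — PASS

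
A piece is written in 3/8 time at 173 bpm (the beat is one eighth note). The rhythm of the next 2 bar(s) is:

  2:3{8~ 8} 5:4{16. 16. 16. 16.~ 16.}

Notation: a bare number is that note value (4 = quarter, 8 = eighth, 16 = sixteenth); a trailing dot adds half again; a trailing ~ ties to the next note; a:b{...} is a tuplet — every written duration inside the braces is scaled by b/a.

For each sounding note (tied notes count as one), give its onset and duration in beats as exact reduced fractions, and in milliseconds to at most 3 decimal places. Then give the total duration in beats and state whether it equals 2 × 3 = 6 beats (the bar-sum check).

1) 0.0ms=0b +1040.462ms=3b
2) 1040.462ms=3b +208.092ms=3/5b
3) 1248.555ms=18/5b +208.092ms=3/5b
4) 1456.647ms=21/5b +208.092ms=3/5b
5) 1664.74ms=24/5b +416.185ms=6/5b
Σ=6b of 6 (173bpm 3/8) — PASS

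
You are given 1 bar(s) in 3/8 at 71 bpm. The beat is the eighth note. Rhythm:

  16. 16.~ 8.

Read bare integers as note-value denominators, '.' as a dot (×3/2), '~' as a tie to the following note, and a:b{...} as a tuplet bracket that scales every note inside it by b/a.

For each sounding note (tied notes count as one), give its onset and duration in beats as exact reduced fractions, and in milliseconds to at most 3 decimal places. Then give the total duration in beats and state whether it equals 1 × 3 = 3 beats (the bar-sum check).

1) 0.0ms=0b +633.803ms=3/4b
2) 633.803ms=3/4b +1901.408ms=9/4b
Σ=3b of 3 (71bpm 3/8) — PASS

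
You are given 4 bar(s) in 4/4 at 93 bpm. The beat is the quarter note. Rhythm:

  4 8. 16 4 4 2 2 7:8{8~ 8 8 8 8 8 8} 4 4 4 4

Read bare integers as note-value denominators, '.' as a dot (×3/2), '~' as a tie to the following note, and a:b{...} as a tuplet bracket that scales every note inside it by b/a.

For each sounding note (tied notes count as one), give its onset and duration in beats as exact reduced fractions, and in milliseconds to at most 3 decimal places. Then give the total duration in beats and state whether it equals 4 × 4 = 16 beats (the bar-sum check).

1) 0.0ms=0b +645.161ms=1b
2) 645.161ms=1b +483.871ms=3/4b
3) 1129.032ms=7/4b +161.29ms=1/4b
4) 1290.323ms=2b +645.161ms=1b
5) 1935.484ms=3b +645.161ms=1b
6) 2580.645ms=4b +1290.323ms=2b
7) 3870.968ms=6b +1290.323ms=2b
8) 5161.29ms=8b +737.327ms=8/7b
9) 5898.618ms=64/7b +368.664ms=4/7b
10) 6267.281ms=68/7b +368.664ms=4/7b
11) 6635.945ms=72/7b +368.664ms=4/7b
12) 7004.608ms=76/7b +368.664ms=4/7b
13) 7373.272ms=80/7b +368.664ms=4/7b
14) 7741.935ms=12b +645.161ms=1b
15) 8387.097ms=13b +645.161ms=1b
16) 9032.258ms=14b +645.161ms=1b
17) 9677.419ms=15b +645.161ms=1b
Σ=16b of 16 (93bpm 4/4) — PASS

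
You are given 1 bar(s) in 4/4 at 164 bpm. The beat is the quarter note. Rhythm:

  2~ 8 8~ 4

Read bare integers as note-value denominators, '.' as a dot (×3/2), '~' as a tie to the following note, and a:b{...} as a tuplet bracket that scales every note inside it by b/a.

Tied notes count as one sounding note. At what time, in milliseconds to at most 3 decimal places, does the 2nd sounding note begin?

1. 0.0ms @ 0 + 914.634ms (5/2)
2. 914.634ms @ 5/2 + 548.78ms (3/2)

note 2 onset = 5/2b = 914.634ms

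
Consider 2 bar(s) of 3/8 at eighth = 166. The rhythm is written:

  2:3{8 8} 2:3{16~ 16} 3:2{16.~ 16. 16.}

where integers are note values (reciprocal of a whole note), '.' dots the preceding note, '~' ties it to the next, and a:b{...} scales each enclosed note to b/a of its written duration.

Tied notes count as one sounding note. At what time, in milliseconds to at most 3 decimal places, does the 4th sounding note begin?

1. 0.0ms @ 0 + 542.169ms (3/2)
2. 542.169ms @ 3/2 + 542.169ms (3/2)
3. 1084.337ms @ 3 + 542.169ms (3/2)
4. 1626.506ms @ 9/2 + 361.446ms (1)
5. 1987.952ms @ 11/2 + 180.723ms (1/2)

note 4 onset = 9/2b = 1626.506ms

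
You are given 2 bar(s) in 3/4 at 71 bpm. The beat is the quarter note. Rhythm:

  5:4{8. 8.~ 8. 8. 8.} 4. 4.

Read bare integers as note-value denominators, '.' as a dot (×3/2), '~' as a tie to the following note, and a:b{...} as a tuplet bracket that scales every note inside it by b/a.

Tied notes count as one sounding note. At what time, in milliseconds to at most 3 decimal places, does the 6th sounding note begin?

1. 0.0ms @ 0 + 507.042ms (3/5)
2. 507.042ms @ 3/5 + 1014.085ms (6/5)
3. 1521.127ms @ 9/5 + 507.042ms (3/5)
4. 2028.169ms @ 12/5 + 507.042ms (3/5)
5. 2535.211ms @ 3 + 1267.606ms (3/2)
6. 3802.817ms @ 9/2 + 1267.606ms (3/2)

note 6 onset = 9/2b = 3802.817ms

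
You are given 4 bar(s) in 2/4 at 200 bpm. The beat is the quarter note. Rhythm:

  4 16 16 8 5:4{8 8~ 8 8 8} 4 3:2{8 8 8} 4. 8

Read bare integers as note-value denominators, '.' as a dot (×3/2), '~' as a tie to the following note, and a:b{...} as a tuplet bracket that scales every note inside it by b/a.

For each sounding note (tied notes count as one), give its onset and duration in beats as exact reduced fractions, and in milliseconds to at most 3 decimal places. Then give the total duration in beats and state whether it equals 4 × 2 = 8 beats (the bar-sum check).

1) 0.0ms=0b +300.0ms=1b
2) 300.0ms=1b +75.0ms=1/4b
3) 375.0ms=5/4b +75.0ms=1/4b
4) 450.0ms=3/2b +150.0ms=1/2b
5) 600.0ms=2b +120.0ms=2/5b
6) 720.0ms=12/5b +240.0ms=4/5b
7) 960.0ms=16/5b +120.0ms=2/5b
8) 1080.0ms=18/5b +120.0ms=2/5b
9) 1200.0ms=4b +300.0ms=1b
10) 1500.0ms=5b +100.0ms=1/3b
11) 1600.0ms=16/3b +100.0ms=1/3b
12) 1700.0ms=17/3b +100.0ms=1/3b
13) 1800.0ms=6b +450.0ms=3/2b
14) 2250.0ms=15/2b +150.0ms=1/2b
Σ=8b of 8 (200bpm 2/4) — PASS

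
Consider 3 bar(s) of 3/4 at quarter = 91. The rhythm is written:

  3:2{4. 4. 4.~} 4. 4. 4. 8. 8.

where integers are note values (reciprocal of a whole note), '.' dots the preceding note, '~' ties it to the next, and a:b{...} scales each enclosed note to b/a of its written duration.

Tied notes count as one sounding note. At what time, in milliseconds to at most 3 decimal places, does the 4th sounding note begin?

note 4 onset = 9/2b = 2967.033ms

1. 0.0ms @ 0 + 659.341ms (1)
2. 659.341ms @ 1 + 659.341ms (1)
3. 1318.681ms @ 2 + 1648.352ms (5/2)
4. 2967.033ms @ 9/2 + 989.011ms (3/2)
5. 3956.044ms @ 6 + 989.011ms (3/2)
6. 4945.055ms @ 15/2 + 494.505ms (3/4)
7. 5439.56ms @ 33/4 + 494.505ms (3/4)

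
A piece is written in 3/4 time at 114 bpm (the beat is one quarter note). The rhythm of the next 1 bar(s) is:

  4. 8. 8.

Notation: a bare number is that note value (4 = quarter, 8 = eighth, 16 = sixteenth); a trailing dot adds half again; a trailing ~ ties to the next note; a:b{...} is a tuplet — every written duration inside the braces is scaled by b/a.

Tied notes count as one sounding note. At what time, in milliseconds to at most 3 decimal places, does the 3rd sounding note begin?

1. 0.0ms @ 0 + 789.474ms (3/2)
2. 789.474ms @ 3/2 + 394.737ms (3/4)
3. 1184.211ms @ 9/4 + 394.737ms (3/4)

note 3 onset = 9/4b = 1184.211ms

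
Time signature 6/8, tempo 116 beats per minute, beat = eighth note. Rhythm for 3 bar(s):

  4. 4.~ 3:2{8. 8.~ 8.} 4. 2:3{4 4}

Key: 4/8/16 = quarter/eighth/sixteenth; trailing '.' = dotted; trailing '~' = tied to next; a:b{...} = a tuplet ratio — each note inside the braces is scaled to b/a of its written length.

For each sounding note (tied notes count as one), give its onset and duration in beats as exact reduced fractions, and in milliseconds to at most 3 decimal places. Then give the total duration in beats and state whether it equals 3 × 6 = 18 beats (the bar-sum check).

1) 0.0ms=0b +1551.724ms=3b
2) 1551.724ms=3b +2068.966ms=4b
3) 3620.69ms=7b +1034.483ms=2b
4) 4655.172ms=9b +1551.724ms=3b
5) 6206.897ms=12b +1551.724ms=3b
6) 7758.621ms=15b +1551.724ms=3b
Σ=18b of 18 (116bpm 6/8) — PASS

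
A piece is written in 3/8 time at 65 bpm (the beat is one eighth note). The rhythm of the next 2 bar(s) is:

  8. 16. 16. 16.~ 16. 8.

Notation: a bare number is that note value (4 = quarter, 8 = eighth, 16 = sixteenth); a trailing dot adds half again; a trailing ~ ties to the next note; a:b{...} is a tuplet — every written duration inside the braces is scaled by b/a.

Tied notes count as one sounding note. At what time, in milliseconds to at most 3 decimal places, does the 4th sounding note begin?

1. 0.0ms @ 0 + 1384.615ms (3/2)
2. 1384.615ms @ 3/2 + 692.308ms (3/4)
3. 2076.923ms @ 9/4 + 692.308ms (3/4)
4. 2769.231ms @ 3 + 1384.615ms (3/2)
5. 4153.846ms @ 9/2 + 1384.615ms (3/2)

note 4 onset = 3b = 2769.231ms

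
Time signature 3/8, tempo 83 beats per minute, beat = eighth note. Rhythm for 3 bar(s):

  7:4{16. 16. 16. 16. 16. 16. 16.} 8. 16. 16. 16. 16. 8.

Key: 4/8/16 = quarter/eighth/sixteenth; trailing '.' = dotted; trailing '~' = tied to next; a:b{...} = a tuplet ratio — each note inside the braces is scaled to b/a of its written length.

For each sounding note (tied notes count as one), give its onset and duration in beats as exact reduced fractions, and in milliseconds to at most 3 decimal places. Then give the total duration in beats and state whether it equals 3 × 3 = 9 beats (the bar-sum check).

1) 0.0ms=0b +309.811ms=3/7b
2) 309.811ms=3/7b +309.811ms=3/7b
3) 619.621ms=6/7b +309.811ms=3/7b
4) 929.432ms=9/7b +309.811ms=3/7b
5) 1239.243ms=12/7b +309.811ms=3/7b
6) 1549.053ms=15/7b +309.811ms=3/7b
7) 1858.864ms=18/7b +309.811ms=3/7b
8) 2168.675ms=3b +1084.337ms=3/2b
9) 3253.012ms=9/2b +542.169ms=3/4b
10) 3795.181ms=21/4b +542.169ms=3/4b
11) 4337.349ms=6b +542.169ms=3/4b
12) 4879.518ms=27/4b +542.169ms=3/4b
13) 5421.687ms=15/2b +1084.337ms=3/2b
Σ=9b of 9 (83bpm 3/8) — PASS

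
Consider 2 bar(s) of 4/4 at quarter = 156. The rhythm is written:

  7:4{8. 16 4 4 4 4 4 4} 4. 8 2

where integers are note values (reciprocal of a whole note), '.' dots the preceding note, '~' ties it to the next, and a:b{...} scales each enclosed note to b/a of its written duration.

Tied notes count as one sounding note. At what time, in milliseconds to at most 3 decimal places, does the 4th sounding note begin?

note 4 onset = 8/7b = 439.56ms

1. 0.0ms @ 0 + 164.835ms (3/7)
2. 164.835ms @ 3/7 + 54.945ms (1/7)
3. 219.78ms @ 4/7 + 219.78ms (4/7)
4. 439.56ms @ 8/7 + 219.78ms (4/7)
5. 659.341ms @ 12/7 + 219.78ms (4/7)
6. 879.121ms @ 16/7 + 219.78ms (4/7)
7. 1098.901ms @ 20/7 + 219.78ms (4/7)
8. 1318.681ms @ 24/7 + 219.78ms (4/7)
9. 1538.462ms @ 4 + 576.923ms (3/2)
10. 2115.385ms @ 11/2 + 192.308ms (1/2)
11. 2307.692ms @ 6 + 769.231ms (2)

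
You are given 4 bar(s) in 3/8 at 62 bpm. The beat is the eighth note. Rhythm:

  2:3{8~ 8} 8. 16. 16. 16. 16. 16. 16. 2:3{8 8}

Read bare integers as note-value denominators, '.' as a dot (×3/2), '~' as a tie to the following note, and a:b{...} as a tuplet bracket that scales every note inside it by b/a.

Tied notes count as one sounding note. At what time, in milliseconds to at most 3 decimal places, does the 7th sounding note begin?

1. 0.0ms @ 0 + 2903.226ms (3)
2. 2903.226ms @ 3 + 1451.613ms (3/2)
3. 4354.839ms @ 9/2 + 725.806ms (3/4)
4. 5080.645ms @ 21/4 + 725.806ms (3/4)
5. 5806.452ms @ 6 + 725.806ms (3/4)
6. 6532.258ms @ 27/4 + 725.806ms (3/4)
7. 7258.065ms @ 15/2 + 725.806ms (3/4)
8. 7983.871ms @ 33/4 + 725.806ms (3/4)
9. 8709.677ms @ 9 + 1451.613ms (3/2)
10. 10161.29ms @ 21/2 + 1451.613ms (3/2)

note 7 onset = 15/2b = 7258.065ms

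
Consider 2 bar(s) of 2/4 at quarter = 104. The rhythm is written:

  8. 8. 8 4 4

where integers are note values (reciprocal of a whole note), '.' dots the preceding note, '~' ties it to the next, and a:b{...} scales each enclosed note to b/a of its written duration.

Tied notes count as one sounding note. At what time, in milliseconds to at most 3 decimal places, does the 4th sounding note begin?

note 4 onset = 2b = 1153.846ms

1. 0.0ms @ 0 + 432.692ms (3/4)
2. 432.692ms @ 3/4 + 432.692ms (3/4)
3. 865.385ms @ 3/2 + 288.462ms (1/2)
4. 1153.846ms @ 2 + 576.923ms (1)
5. 1730.769ms @ 3 + 576.923ms (1)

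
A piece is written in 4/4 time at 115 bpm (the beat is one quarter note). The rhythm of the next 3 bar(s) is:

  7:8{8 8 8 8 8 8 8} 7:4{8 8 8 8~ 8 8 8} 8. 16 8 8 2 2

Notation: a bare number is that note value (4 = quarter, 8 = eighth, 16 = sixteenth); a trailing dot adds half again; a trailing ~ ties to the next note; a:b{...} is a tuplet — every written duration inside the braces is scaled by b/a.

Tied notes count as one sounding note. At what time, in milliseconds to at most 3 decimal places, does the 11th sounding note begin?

note 11 onset = 34/7b = 2534.161ms

1. 0.0ms @ 0 + 298.137ms (4/7)
2. 298.137ms @ 4/7 + 298.137ms (4/7)
3. 596.273ms @ 8/7 + 298.137ms (4/7)
4. 894.41ms @ 12/7 + 298.137ms (4/7)
5. 1192.547ms @ 16/7 + 298.137ms (4/7)
6. 1490.683ms @ 20/7 + 298.137ms (4/7)
7. 1788.82ms @ 24/7 + 298.137ms (4/7)
8. 2086.957ms @ 4 + 149.068ms (2/7)
9. 2236.025ms @ 30/7 + 149.068ms (2/7)
10. 2385.093ms @ 32/7 + 149.068ms (2/7)
11. 2534.161ms @ 34/7 + 298.137ms (4/7)
12. 2832.298ms @ 38/7 + 149.068ms (2/7)
13. 2981.366ms @ 40/7 + 149.068ms (2/7)
14. 3130.435ms @ 6 + 391.304ms (3/4)
15. 3521.739ms @ 27/4 + 130.435ms (1/4)
16. 3652.174ms @ 7 + 260.87ms (1/2)
17. 3913.043ms @ 15/2 + 260.87ms (1/2)
18. 4173.913ms @ 8 + 1043.478ms (2)
19. 5217.391ms @ 10 + 1043.478ms (2)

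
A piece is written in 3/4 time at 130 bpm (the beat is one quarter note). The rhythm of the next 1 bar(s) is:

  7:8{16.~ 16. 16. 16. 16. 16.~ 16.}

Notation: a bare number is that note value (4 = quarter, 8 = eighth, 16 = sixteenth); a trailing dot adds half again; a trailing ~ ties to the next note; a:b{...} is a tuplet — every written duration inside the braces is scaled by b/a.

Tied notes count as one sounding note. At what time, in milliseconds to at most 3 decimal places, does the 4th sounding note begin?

note 4 onset = 12/7b = 791.209ms

1. 0.0ms @ 0 + 395.604ms (6/7)
2. 395.604ms @ 6/7 + 197.802ms (3/7)
3. 593.407ms @ 9/7 + 197.802ms (3/7)
4. 791.209ms @ 12/7 + 197.802ms (3/7)
5. 989.011ms @ 15/7 + 395.604ms (6/7)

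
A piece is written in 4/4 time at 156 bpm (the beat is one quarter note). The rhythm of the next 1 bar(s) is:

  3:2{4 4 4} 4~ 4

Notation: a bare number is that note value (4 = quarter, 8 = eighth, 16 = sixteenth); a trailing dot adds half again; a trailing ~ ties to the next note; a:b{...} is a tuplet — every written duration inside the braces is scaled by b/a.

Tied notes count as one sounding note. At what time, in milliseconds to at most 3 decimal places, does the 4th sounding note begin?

1. 0.0ms @ 0 + 256.41ms (2/3)
2. 256.41ms @ 2/3 + 256.41ms (2/3)
3. 512.821ms @ 4/3 + 256.41ms (2/3)
4. 769.231ms @ 2 + 769.231ms (2)

note 4 onset = 2b = 769.231ms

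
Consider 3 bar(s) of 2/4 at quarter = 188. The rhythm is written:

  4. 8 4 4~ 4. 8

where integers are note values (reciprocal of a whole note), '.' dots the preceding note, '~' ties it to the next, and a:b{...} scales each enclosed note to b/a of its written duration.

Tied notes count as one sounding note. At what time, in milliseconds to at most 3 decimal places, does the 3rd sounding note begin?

note 3 onset = 2b = 638.298ms

1. 0.0ms @ 0 + 478.723ms (3/2)
2. 478.723ms @ 3/2 + 159.574ms (1/2)
3. 638.298ms @ 2 + 319.149ms (1)
4. 957.447ms @ 3 + 797.872ms (5/2)
5. 1755.319ms @ 11/2 + 159.574ms (1/2)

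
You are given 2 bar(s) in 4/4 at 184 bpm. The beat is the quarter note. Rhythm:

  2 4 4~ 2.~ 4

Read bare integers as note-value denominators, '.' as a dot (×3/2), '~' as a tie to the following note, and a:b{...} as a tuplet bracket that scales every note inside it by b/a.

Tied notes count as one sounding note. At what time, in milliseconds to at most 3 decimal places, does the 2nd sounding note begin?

1. 0.0ms @ 0 + 652.174ms (2)
2. 652.174ms @ 2 + 326.087ms (1)
3. 978.261ms @ 3 + 1630.435ms (5)

note 2 onset = 2b = 652.174ms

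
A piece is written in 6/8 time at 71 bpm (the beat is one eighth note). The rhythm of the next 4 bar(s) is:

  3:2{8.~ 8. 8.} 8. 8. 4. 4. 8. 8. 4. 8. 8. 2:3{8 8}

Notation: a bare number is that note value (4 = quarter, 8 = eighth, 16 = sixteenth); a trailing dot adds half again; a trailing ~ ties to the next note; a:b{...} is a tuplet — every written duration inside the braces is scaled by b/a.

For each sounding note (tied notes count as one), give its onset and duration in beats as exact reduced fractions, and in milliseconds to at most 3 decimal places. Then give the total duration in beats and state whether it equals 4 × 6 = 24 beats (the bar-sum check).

1) 0.0ms=0b +1690.141ms=2b
2) 1690.141ms=2b +845.07ms=1b
3) 2535.211ms=3b +1267.606ms=3/2b
4) 3802.817ms=9/2b +1267.606ms=3/2b
5) 5070.423ms=6b +2535.211ms=3b
6) 7605.634ms=9b +2535.211ms=3b
7) 10140.845ms=12b +1267.606ms=3/2b
8) 11408.451ms=27/2b +1267.606ms=3/2b
9) 12676.056ms=15b +2535.211ms=3b
10) 15211.268ms=18b +1267.606ms=3/2b
11) 16478.873ms=39/2b +1267.606ms=3/2b
12) 17746.479ms=21b +1267.606ms=3/2b
13) 19014.085ms=45/2b +1267.606ms=3/2b
Σ=24b of 24 (71bpm 6/8) — PASS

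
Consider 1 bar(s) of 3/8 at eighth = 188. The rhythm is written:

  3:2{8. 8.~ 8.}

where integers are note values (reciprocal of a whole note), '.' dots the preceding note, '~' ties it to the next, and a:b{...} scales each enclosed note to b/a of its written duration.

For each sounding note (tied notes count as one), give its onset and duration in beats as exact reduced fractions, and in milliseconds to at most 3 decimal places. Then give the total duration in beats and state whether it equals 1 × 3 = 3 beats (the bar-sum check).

1) 0.0ms=0b +319.149ms=1b
2) 319.149ms=1b +638.298ms=2b
Σ=3b of 3 (188bpm 3/8) — PASS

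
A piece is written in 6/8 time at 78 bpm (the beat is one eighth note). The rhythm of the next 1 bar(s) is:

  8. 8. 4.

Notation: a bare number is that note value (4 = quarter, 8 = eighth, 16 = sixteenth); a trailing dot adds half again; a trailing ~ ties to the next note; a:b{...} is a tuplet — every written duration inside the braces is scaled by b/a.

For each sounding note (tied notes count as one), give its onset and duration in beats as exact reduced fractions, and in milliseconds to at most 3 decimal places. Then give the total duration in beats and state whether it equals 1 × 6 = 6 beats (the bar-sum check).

1) 0.0ms=0b +1153.846ms=3/2b
2) 1153.846ms=3/2b +1153.846ms=3/2b
3) 2307.692ms=3b +2307.692ms=3b
Σ=6b of 6 (78bpm 6/8) — PASS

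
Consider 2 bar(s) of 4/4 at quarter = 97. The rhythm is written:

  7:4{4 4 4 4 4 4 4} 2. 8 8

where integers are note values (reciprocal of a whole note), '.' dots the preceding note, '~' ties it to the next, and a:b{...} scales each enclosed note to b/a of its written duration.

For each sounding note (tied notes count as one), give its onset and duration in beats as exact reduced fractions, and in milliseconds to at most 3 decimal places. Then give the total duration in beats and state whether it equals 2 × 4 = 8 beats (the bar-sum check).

1) 0.0ms=0b +353.461ms=4/7b
2) 353.461ms=4/7b +353.461ms=4/7b
3) 706.922ms=8/7b +353.461ms=4/7b
4) 1060.383ms=12/7b +353.461ms=4/7b
5) 1413.844ms=16/7b +353.461ms=4/7b
6) 1767.305ms=20/7b +353.461ms=4/7b
7) 2120.766ms=24/7b +353.461ms=4/7b
8) 2474.227ms=4b +1855.67ms=3b
9) 4329.897ms=7b +309.278ms=1/2b
10) 4639.175ms=15/2b +309.278ms=1/2b
Σ=8b of 8 (97bpm 4/4) — PASS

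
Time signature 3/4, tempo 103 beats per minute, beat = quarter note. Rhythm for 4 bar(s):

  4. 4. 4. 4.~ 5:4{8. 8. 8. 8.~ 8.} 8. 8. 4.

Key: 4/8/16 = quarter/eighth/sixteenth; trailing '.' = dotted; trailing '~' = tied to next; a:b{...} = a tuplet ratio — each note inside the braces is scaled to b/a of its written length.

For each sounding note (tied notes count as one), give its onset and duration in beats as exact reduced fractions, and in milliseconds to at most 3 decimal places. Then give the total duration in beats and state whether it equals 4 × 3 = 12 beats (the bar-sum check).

1) 0.0ms=0b +873.786ms=3/2b
2) 873.786ms=3/2b +873.786ms=3/2b
3) 1747.573ms=3b +873.786ms=3/2b
4) 2621.359ms=9/2b +1223.301ms=21/10b
5) 3844.66ms=33/5b +349.515ms=3/5b
6) 4194.175ms=36/5b +349.515ms=3/5b
7) 4543.689ms=39/5b +699.029ms=6/5b
8) 5242.718ms=9b +436.893ms=3/4b
9) 5679.612ms=39/4b +436.893ms=3/4b
10) 6116.505ms=21/2b +873.786ms=3/2b
Σ=12b of 12 (103bpm 3/4) — PASS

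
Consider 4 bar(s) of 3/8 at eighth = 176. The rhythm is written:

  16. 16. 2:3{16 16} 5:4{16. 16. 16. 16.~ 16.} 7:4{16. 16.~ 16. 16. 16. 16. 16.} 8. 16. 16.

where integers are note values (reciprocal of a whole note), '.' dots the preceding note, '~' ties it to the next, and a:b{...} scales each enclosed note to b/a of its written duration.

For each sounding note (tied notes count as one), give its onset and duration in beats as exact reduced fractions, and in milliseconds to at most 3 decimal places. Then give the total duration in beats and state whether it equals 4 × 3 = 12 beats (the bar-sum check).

1) 0.0ms=0b +255.682ms=3/4b
2) 255.682ms=3/4b +255.682ms=3/4b
3) 511.364ms=3/2b +255.682ms=3/4b
4) 767.045ms=9/4b +255.682ms=3/4b
5) 1022.727ms=3b +204.545ms=3/5b
6) 1227.273ms=18/5b +204.545ms=3/5b
7) 1431.818ms=21/5b +204.545ms=3/5b
8) 1636.364ms=24/5b +409.091ms=6/5b
9) 2045.455ms=6b +146.104ms=3/7b
10) 2191.558ms=45/7b +292.208ms=6/7b
11) 2483.766ms=51/7b +146.104ms=3/7b
12) 2629.87ms=54/7b +146.104ms=3/7b
13) 2775.974ms=57/7b +146.104ms=3/7b
14) 2922.078ms=60/7b +146.104ms=3/7b
15) 3068.182ms=9b +511.364ms=3/2b
16) 3579.545ms=21/2b +255.682ms=3/4b
17) 3835.227ms=45/4b +255.682ms=3/4b
Σ=12b of 12 (176bpm 3/8) — PASS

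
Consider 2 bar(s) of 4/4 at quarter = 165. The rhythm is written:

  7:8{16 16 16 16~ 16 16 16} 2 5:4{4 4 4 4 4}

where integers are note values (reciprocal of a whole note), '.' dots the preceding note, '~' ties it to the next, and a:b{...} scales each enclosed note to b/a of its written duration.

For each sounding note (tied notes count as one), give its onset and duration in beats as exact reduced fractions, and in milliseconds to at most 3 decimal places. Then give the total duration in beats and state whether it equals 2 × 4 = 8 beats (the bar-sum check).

1) 0.0ms=0b +103.896ms=2/7b
2) 103.896ms=2/7b +103.896ms=2/7b
3) 207.792ms=4/7b +103.896ms=2/7b
4) 311.688ms=6/7b +207.792ms=4/7b
5) 519.481ms=10/7b +103.896ms=2/7b
6) 623.377ms=12/7b +103.896ms=2/7b
7) 727.273ms=2b +727.273ms=2b
8) 1454.545ms=4b +290.909ms=4/5b
9) 1745.455ms=24/5b +290.909ms=4/5b
10) 2036.364ms=28/5b +290.909ms=4/5b
11) 2327.273ms=32/5b +290.909ms=4/5b
12) 2618.182ms=36/5b +290.909ms=4/5b
Σ=8b of 8 (165bpm 4/4) — PASS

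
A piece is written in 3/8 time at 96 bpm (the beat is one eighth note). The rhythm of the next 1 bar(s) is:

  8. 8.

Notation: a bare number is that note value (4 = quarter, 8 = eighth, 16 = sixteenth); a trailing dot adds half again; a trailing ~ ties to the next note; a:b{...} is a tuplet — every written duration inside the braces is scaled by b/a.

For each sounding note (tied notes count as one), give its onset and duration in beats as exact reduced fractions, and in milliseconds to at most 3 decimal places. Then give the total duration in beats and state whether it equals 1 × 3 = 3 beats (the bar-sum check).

1) 0.0ms=0b +937.5ms=3/2b
2) 937.5ms=3/2b +937.5ms=3/2b
Σ=3b of 3 (96bpm 3/8) — PASS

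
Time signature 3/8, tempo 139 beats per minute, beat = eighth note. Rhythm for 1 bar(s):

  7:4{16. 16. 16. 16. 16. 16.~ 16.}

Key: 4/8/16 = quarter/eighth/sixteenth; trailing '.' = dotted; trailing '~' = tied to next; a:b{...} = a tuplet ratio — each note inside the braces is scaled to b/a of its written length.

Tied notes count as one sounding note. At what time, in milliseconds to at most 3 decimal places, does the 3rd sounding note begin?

1. 0.0ms @ 0 + 184.995ms (3/7)
2. 184.995ms @ 3/7 + 184.995ms (3/7)
3. 369.99ms @ 6/7 + 184.995ms (3/7)
4. 554.985ms @ 9/7 + 184.995ms (3/7)
5. 739.979ms @ 12/7 + 184.995ms (3/7)
6. 924.974ms @ 15/7 + 369.99ms (6/7)

note 3 onset = 6/7b = 369.99ms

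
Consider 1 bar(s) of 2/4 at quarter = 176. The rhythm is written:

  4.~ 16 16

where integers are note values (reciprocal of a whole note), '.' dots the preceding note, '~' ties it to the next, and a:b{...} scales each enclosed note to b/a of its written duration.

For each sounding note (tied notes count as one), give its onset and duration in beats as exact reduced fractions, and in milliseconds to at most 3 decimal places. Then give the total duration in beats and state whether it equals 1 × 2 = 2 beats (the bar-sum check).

1) 0.0ms=0b +596.591ms=7/4b
2) 596.591ms=7/4b +85.227ms=1/4b
Σ=2b of 2 (176bpm 2/4) — PASS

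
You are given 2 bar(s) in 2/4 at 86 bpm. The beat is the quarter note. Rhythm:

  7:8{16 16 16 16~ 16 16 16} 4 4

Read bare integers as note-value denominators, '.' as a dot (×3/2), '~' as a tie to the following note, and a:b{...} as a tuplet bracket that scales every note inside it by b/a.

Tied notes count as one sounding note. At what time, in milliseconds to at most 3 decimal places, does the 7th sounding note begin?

1. 0.0ms @ 0 + 199.336ms (2/7)
2. 199.336ms @ 2/7 + 199.336ms (2/7)
3. 398.671ms @ 4/7 + 199.336ms (2/7)
4. 598.007ms @ 6/7 + 398.671ms (4/7)
5. 996.678ms @ 10/7 + 199.336ms (2/7)
6. 1196.013ms @ 12/7 + 199.336ms (2/7)
7. 1395.349ms @ 2 + 697.674ms (1)
8. 2093.023ms @ 3 + 697.674ms (1)

note 7 onset = 2b = 1395.349ms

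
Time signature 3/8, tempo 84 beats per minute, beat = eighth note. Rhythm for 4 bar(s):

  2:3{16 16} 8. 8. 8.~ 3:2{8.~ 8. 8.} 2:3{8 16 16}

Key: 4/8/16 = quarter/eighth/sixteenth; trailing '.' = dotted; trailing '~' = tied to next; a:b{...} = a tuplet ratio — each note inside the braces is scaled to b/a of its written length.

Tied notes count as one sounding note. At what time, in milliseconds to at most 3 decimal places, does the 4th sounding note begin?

1. 0.0ms @ 0 + 535.714ms (3/4)
2. 535.714ms @ 3/4 + 535.714ms (3/4)
3. 1071.429ms @ 3/2 + 1071.429ms (3/2)
4. 2142.857ms @ 3 + 1071.429ms (3/2)
5. 3214.286ms @ 9/2 + 2500.0ms (7/2)
6. 5714.286ms @ 8 + 714.286ms (1)
7. 6428.571ms @ 9 + 1071.429ms (3/2)
8. 7500.0ms @ 21/2 + 535.714ms (3/4)
9. 8035.714ms @ 45/4 + 535.714ms (3/4)

note 4 onset = 3b = 2142.857ms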